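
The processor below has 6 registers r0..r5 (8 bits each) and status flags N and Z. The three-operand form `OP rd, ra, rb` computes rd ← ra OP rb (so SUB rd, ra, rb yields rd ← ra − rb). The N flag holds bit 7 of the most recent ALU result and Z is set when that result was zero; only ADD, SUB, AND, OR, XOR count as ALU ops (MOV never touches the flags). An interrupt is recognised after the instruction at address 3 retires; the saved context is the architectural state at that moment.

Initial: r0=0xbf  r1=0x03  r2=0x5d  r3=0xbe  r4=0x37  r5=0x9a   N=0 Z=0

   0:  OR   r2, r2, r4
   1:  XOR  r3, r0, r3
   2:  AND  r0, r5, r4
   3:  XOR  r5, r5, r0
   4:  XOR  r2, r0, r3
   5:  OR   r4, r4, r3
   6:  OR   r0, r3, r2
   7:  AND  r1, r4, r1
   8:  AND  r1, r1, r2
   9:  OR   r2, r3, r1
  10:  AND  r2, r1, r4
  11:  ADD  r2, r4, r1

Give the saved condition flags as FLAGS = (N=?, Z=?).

after  0: r0=0xbf r1=0x03 r2=0x7f r3=0xbe r4=0x37 r5=0x9a  N=0 Z=0
after  1: r0=0xbf r1=0x03 r2=0x7f r3=0x01 r4=0x37 r5=0x9a  N=0 Z=0
after  2: r0=0x12 r1=0x03 r2=0x7f r3=0x01 r4=0x37 r5=0x9a  N=0 Z=0
after  3: r0=0x12 r1=0x03 r2=0x7f r3=0x01 r4=0x37 r5=0x88  N=1 Z=0
-- IRQ taken; context saved, return-PC = 4 --

FLAGS = (N=1, Z=0)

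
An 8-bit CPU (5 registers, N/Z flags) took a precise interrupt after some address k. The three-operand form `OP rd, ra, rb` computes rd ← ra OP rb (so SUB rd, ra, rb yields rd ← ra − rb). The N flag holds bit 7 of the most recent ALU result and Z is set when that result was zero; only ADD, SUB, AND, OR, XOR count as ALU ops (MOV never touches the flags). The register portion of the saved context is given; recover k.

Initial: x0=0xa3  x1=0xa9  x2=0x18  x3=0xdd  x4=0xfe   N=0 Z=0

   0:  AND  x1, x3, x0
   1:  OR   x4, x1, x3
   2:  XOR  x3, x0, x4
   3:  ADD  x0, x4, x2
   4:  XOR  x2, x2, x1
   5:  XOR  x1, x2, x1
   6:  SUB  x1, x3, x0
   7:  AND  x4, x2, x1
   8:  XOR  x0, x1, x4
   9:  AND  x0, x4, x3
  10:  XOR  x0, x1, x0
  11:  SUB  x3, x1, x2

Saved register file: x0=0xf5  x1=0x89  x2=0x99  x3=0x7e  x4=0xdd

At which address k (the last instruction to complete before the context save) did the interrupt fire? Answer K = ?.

after  0: x0=0xa3 x1=0x81 x2=0x18 x3=0xdd x4=0xfe  N=1 Z=0
after  1: x0=0xa3 x1=0x81 x2=0x18 x3=0xdd x4=0xdd  N=1 Z=0
after  2: x0=0xa3 x1=0x81 x2=0x18 x3=0x7e x4=0xdd  N=0 Z=0
after  3: x0=0xf5 x1=0x81 x2=0x18 x3=0x7e x4=0xdd  N=1 Z=0
after  4: x0=0xf5 x1=0x81 x2=0x99 x3=0x7e x4=0xdd  N=1 Z=0
after  5: x0=0xf5 x1=0x18 x2=0x99 x3=0x7e x4=0xdd  N=0 Z=0
after  6: x0=0xf5 x1=0x89 x2=0x99 x3=0x7e x4=0xdd  N=1 Z=0
-- IRQ taken; context saved, return-PC = 7 --

K = 6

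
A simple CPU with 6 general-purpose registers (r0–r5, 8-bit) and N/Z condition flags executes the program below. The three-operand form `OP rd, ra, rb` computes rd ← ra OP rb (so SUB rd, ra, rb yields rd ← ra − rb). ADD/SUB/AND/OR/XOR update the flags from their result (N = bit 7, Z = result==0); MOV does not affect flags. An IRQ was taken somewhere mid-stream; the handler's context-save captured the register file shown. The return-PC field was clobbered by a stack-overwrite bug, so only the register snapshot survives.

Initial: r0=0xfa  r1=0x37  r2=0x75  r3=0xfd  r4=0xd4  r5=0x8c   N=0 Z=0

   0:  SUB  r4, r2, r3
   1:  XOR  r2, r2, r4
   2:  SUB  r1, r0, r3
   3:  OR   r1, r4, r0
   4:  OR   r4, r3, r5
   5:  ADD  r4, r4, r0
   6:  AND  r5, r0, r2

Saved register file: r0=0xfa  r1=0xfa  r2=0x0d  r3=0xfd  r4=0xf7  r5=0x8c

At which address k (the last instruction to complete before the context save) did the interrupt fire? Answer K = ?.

after  0: r0=0xfa r1=0x37 r2=0x75 r3=0xfd r4=0x78 r5=0x8c  N=0 Z=0
after  1: r0=0xfa r1=0x37 r2=0x0d r3=0xfd r4=0x78 r5=0x8c  N=0 Z=0
after  2: r0=0xfa r1=0xfd r2=0x0d r3=0xfd r4=0x78 r5=0x8c  N=1 Z=0
after  3: r0=0xfa r1=0xfa r2=0x0d r3=0xfd r4=0x78 r5=0x8c  N=1 Z=0
after  4: r0=0xfa r1=0xfa r2=0x0d r3=0xfd r4=0xfd r5=0x8c  N=1 Z=0
after  5: r0=0xfa r1=0xfa r2=0x0d r3=0xfd r4=0xf7 r5=0x8c  N=1 Z=0
-- IRQ taken; context saved, return-PC = 6 --

K = 5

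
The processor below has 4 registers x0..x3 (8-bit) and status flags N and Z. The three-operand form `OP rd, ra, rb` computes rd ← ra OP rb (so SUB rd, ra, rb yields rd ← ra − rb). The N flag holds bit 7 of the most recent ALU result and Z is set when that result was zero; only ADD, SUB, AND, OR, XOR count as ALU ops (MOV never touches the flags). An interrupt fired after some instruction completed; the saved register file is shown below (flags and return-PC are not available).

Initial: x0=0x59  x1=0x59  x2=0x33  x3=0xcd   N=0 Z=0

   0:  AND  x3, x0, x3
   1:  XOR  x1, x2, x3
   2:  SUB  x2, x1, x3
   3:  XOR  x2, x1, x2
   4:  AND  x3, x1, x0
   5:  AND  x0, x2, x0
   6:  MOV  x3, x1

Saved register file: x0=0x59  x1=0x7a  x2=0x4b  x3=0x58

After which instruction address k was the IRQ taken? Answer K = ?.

after  0: x0=0x59 x1=0x59 x2=0x33 x3=0x49  N=0 Z=0
after  1: x0=0x59 x1=0x7a x2=0x33 x3=0x49  N=0 Z=0
after  2: x0=0x59 x1=0x7a x2=0x31 x3=0x49  N=0 Z=0
after  3: x0=0x59 x1=0x7a x2=0x4b x3=0x49  N=0 Z=0
after  4: x0=0x59 x1=0x7a x2=0x4b x3=0x58  N=0 Z=0
-- IRQ taken; context saved, return-PC = 5 --

K = 4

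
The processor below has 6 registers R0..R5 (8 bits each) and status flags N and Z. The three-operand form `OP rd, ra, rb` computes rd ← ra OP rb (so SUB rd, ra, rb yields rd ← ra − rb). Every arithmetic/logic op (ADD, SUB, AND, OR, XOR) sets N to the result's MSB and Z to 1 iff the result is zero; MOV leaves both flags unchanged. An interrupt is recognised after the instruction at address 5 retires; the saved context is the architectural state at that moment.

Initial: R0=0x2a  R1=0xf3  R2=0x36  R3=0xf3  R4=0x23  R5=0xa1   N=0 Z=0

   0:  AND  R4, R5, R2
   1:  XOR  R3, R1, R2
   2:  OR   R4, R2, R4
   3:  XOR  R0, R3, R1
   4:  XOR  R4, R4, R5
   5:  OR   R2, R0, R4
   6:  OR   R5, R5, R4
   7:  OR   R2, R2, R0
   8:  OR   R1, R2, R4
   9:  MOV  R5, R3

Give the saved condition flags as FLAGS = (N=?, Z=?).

FLAGS = (N=1, Z=0)

after  0: R0=0x2a R1=0xf3 R2=0x36 R3=0xf3 R4=0x20 R5=0xa1  N=0 Z=0
after  1: R0=0x2a R1=0xf3 R2=0x36 R3=0xc5 R4=0x20 R5=0xa1  N=1 Z=0
after  2: R0=0x2a R1=0xf3 R2=0x36 R3=0xc5 R4=0x36 R5=0xa1  N=0 Z=0
after  3: R0=0x36 R1=0xf3 R2=0x36 R3=0xc5 R4=0x36 R5=0xa1  N=0 Z=0
after  4: R0=0x36 R1=0xf3 R2=0x36 R3=0xc5 R4=0x97 R5=0xa1  N=1 Z=0
after  5: R0=0x36 R1=0xf3 R2=0xb7 R3=0xc5 R4=0x97 R5=0xa1  N=1 Z=0
-- IRQ taken; context saved, return-PC = 6 --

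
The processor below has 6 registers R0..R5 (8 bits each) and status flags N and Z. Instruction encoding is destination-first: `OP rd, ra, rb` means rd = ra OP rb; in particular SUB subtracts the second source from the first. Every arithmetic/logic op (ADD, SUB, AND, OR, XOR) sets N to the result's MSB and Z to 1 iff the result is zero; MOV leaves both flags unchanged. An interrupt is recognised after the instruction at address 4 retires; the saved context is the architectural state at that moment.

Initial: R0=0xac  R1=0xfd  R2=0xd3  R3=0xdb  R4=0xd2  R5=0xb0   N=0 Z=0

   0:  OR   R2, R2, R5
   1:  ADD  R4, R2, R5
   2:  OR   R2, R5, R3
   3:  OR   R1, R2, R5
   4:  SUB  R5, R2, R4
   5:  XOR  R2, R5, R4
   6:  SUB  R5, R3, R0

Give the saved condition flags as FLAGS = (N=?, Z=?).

FLAGS = (N=0, Z=0)

after  0: R0=0xac R1=0xfd R2=0xf3 R3=0xdb R4=0xd2 R5=0xb0  N=1 Z=0
after  1: R0=0xac R1=0xfd R2=0xf3 R3=0xdb R4=0xa3 R5=0xb0  N=1 Z=0
after  2: R0=0xac R1=0xfd R2=0xfb R3=0xdb R4=0xa3 R5=0xb0  N=1 Z=0
after  3: R0=0xac R1=0xfb R2=0xfb R3=0xdb R4=0xa3 R5=0xb0  N=1 Z=0
after  4: R0=0xac R1=0xfb R2=0xfb R3=0xdb R4=0xa3 R5=0x58  N=0 Z=0
-- IRQ taken; context saved, return-PC = 5 --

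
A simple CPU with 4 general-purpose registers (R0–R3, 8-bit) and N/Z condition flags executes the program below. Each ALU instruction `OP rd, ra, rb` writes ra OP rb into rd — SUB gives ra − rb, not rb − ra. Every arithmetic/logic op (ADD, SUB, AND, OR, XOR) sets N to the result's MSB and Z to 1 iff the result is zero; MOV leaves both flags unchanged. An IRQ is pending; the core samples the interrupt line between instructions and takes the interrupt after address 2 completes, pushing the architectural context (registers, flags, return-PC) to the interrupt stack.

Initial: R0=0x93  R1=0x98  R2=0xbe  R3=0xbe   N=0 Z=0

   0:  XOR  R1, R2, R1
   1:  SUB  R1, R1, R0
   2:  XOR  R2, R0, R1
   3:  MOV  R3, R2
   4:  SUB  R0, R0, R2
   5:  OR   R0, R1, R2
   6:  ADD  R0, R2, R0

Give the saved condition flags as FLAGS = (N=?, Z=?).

after  0: R0=0x93 R1=0x26 R2=0xbe R3=0xbe  N=0 Z=0
after  1: R0=0x93 R1=0x93 R2=0xbe R3=0xbe  N=1 Z=0
after  2: R0=0x93 R1=0x93 R2=0x00 R3=0xbe  N=0 Z=1
-- IRQ taken; context saved, return-PC = 3 --

FLAGS = (N=0, Z=1)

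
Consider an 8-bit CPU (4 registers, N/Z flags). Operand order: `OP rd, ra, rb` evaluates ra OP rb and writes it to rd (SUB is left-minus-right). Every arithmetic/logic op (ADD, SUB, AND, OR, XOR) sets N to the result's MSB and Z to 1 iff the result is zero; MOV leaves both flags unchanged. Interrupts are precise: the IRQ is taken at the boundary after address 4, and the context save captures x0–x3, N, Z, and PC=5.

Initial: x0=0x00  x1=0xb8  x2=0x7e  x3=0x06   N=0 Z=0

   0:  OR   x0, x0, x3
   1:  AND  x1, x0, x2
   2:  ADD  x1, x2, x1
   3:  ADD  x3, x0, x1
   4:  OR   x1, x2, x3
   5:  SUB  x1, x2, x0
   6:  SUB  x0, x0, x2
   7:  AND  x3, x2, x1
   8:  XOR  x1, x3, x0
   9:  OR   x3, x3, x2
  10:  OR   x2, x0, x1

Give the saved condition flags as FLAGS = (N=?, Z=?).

after  0: x0=0x06 x1=0xb8 x2=0x7e x3=0x06  N=0 Z=0
after  1: x0=0x06 x1=0x06 x2=0x7e x3=0x06  N=0 Z=0
after  2: x0=0x06 x1=0x84 x2=0x7e x3=0x06  N=1 Z=0
after  3: x0=0x06 x1=0x84 x2=0x7e x3=0x8a  N=1 Z=0
after  4: x0=0x06 x1=0xfe x2=0x7e x3=0x8a  N=1 Z=0
-- IRQ taken; context saved, return-PC = 5 --

FLAGS = (N=1, Z=0)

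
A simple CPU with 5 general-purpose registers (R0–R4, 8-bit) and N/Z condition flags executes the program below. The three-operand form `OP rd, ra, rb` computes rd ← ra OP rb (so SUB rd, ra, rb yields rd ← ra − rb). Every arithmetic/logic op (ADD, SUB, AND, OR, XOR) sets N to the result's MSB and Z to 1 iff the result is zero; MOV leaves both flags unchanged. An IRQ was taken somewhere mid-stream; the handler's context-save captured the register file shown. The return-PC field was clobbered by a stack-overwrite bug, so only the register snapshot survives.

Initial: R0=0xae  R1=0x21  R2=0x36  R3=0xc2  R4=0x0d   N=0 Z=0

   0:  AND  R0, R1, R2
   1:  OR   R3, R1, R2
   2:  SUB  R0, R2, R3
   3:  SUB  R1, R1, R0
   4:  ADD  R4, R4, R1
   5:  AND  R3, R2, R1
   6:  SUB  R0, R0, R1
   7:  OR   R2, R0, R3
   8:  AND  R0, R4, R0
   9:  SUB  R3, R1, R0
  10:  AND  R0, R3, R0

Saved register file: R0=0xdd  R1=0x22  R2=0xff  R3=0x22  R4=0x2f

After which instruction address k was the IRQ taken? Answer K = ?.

after  0: R0=0x20 R1=0x21 R2=0x36 R3=0xc2 R4=0x0d  N=0 Z=0
after  1: R0=0x20 R1=0x21 R2=0x36 R3=0x37 R4=0x0d  N=0 Z=0
after  2: R0=0xff R1=0x21 R2=0x36 R3=0x37 R4=0x0d  N=1 Z=0
after  3: R0=0xff R1=0x22 R2=0x36 R3=0x37 R4=0x0d  N=0 Z=0
after  4: R0=0xff R1=0x22 R2=0x36 R3=0x37 R4=0x2f  N=0 Z=0
after  5: R0=0xff R1=0x22 R2=0x36 R3=0x22 R4=0x2f  N=0 Z=0
after  6: R0=0xdd R1=0x22 R2=0x36 R3=0x22 R4=0x2f  N=1 Z=0
after  7: R0=0xdd R1=0x22 R2=0xff R3=0x22 R4=0x2f  N=1 Z=0
-- IRQ taken; context saved, return-PC = 8 --

K = 7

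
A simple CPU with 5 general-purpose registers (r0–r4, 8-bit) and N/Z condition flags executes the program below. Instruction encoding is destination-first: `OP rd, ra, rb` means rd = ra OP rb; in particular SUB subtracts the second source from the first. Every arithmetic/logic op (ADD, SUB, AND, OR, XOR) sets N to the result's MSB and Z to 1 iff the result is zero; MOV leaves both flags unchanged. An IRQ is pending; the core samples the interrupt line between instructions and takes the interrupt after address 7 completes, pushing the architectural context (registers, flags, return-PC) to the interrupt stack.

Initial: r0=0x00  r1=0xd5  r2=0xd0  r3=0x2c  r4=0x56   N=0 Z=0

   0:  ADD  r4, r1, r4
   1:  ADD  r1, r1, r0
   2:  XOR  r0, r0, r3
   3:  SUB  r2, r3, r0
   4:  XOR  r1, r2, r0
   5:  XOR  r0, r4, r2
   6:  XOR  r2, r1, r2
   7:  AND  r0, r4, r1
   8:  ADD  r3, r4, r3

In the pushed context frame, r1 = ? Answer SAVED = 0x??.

after  0: r0=0x00 r1=0xd5 r2=0xd0 r3=0x2c r4=0x2b  N=0 Z=0
after  1: r0=0x00 r1=0xd5 r2=0xd0 r3=0x2c r4=0x2b  N=1 Z=0
after  2: r0=0x2c r1=0xd5 r2=0xd0 r3=0x2c r4=0x2b  N=0 Z=0
after  3: r0=0x2c r1=0xd5 r2=0x00 r3=0x2c r4=0x2b  N=0 Z=1
after  4: r0=0x2c r1=0x2c r2=0x00 r3=0x2c r4=0x2b  N=0 Z=0
after  5: r0=0x2b r1=0x2c r2=0x00 r3=0x2c r4=0x2b  N=0 Z=0
after  6: r0=0x2b r1=0x2c r2=0x2c r3=0x2c r4=0x2b  N=0 Z=0
after  7: r0=0x28 r1=0x2c r2=0x2c r3=0x2c r4=0x2b  N=0 Z=0
-- IRQ taken; context saved, return-PC = 8 --

SAVED = 0x2c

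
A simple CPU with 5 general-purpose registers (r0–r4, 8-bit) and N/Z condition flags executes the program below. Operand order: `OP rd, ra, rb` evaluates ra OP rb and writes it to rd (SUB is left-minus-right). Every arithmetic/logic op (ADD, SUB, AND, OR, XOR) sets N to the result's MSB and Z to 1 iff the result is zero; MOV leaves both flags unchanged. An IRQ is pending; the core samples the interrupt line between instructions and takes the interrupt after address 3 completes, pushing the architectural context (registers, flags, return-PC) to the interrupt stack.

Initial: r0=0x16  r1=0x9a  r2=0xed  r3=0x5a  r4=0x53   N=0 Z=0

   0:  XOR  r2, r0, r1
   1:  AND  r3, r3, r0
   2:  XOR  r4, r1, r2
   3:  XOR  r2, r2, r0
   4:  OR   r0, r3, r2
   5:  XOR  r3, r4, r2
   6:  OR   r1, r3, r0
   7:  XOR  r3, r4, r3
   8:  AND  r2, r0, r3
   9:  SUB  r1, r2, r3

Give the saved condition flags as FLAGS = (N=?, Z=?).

after  0: r0=0x16 r1=0x9a r2=0x8c r3=0x5a r4=0x53  N=1 Z=0
after  1: r0=0x16 r1=0x9a r2=0x8c r3=0x12 r4=0x53  N=0 Z=0
after  2: r0=0x16 r1=0x9a r2=0x8c r3=0x12 r4=0x16  N=0 Z=0
after  3: r0=0x16 r1=0x9a r2=0x9a r3=0x12 r4=0x16  N=1 Z=0
-- IRQ taken; context saved, return-PC = 4 --

FLAGS = (N=1, Z=0)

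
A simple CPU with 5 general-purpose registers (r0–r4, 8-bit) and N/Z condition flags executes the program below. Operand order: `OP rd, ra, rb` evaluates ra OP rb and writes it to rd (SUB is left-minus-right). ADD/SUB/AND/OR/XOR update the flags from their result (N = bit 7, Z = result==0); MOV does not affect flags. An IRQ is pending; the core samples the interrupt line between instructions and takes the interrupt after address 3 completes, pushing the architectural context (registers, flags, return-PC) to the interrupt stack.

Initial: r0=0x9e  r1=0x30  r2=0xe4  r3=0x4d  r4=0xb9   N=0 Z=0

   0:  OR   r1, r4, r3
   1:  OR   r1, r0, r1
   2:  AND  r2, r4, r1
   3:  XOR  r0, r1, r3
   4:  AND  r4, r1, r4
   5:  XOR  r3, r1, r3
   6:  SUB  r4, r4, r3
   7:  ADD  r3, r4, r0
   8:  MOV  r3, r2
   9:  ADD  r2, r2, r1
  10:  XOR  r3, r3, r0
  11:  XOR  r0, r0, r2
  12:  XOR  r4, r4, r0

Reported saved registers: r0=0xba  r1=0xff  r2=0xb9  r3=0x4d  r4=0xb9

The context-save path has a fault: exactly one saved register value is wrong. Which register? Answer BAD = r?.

after  0: r0=0x9e r1=0xfd r2=0xe4 r3=0x4d r4=0xb9  N=1 Z=0
after  1: r0=0x9e r1=0xff r2=0xe4 r3=0x4d r4=0xb9  N=1 Z=0
after  2: r0=0x9e r1=0xff r2=0xb9 r3=0x4d r4=0xb9  N=1 Z=0
after  3: r0=0xb2 r1=0xff r2=0xb9 r3=0x4d r4=0xb9  N=1 Z=0
-- IRQ taken; context saved, return-PC = 4 --
mismatch: r0: reported 0xba vs actual 0xb2

BAD = r0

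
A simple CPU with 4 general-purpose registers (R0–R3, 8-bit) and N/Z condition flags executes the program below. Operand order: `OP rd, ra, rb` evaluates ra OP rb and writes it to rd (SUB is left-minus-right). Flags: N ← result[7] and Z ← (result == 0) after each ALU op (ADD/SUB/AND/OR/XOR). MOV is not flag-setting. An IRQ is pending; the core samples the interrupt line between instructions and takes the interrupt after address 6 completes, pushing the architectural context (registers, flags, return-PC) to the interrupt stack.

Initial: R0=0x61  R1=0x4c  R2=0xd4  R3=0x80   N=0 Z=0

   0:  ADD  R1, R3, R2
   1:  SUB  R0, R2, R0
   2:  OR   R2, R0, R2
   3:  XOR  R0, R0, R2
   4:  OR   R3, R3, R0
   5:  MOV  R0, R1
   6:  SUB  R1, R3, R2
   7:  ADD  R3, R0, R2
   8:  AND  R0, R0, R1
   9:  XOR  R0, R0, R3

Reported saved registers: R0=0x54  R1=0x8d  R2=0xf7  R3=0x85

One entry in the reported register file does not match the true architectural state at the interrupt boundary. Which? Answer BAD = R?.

BAD = R3

after  0: R0=0x61 R1=0x54 R2=0xd4 R3=0x80  N=0 Z=0
after  1: R0=0x73 R1=0x54 R2=0xd4 R3=0x80  N=0 Z=0
after  2: R0=0x73 R1=0x54 R2=0xf7 R3=0x80  N=1 Z=0
after  3: R0=0x84 R1=0x54 R2=0xf7 R3=0x80  N=1 Z=0
after  4: R0=0x84 R1=0x54 R2=0xf7 R3=0x84  N=1 Z=0
after  5: R0=0x54 R1=0x54 R2=0xf7 R3=0x84  N=1 Z=0
after  6: R0=0x54 R1=0x8d R2=0xf7 R3=0x84  N=1 Z=0
-- IRQ taken; context saved, return-PC = 7 --
mismatch: R3: reported 0x85 vs actual 0x84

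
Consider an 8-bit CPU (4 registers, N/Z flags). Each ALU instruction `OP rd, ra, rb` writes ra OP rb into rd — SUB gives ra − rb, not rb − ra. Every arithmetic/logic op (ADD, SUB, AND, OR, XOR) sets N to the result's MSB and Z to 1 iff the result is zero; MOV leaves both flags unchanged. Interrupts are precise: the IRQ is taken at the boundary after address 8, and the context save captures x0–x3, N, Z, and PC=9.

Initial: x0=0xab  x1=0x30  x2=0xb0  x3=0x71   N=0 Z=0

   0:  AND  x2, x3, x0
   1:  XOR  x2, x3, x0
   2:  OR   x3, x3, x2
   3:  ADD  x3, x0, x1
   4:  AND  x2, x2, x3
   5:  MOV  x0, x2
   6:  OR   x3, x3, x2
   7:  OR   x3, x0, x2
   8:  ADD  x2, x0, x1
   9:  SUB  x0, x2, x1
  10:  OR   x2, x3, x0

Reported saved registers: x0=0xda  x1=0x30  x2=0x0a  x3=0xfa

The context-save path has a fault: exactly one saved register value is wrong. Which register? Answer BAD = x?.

BAD = x3

after  0: x0=0xab x1=0x30 x2=0x21 x3=0x71  N=0 Z=0
after  1: x0=0xab x1=0x30 x2=0xda x3=0x71  N=1 Z=0
after  2: x0=0xab x1=0x30 x2=0xda x3=0xfb  N=1 Z=0
after  3: x0=0xab x1=0x30 x2=0xda x3=0xdb  N=1 Z=0
after  4: x0=0xab x1=0x30 x2=0xda x3=0xdb  N=1 Z=0
after  5: x0=0xda x1=0x30 x2=0xda x3=0xdb  N=1 Z=0
after  6: x0=0xda x1=0x30 x2=0xda x3=0xdb  N=1 Z=0
after  7: x0=0xda x1=0x30 x2=0xda x3=0xda  N=1 Z=0
after  8: x0=0xda x1=0x30 x2=0x0a x3=0xda  N=0 Z=0
-- IRQ taken; context saved, return-PC = 9 --
mismatch: x3: reported 0xfa vs actual 0xda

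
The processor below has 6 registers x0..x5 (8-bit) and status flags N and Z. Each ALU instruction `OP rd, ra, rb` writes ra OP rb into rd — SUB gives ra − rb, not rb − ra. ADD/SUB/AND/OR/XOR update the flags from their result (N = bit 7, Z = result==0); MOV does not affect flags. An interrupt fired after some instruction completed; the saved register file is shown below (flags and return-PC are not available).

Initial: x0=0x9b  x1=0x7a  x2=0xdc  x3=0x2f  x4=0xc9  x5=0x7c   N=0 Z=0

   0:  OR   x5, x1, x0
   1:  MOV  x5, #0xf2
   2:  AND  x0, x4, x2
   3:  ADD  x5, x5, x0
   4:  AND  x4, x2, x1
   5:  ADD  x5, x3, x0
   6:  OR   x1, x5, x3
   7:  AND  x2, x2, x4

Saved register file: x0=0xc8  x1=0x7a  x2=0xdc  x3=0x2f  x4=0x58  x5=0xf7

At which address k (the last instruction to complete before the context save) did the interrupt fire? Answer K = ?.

K = 5

after  0: x0=0x9b x1=0x7a x2=0xdc x3=0x2f x4=0xc9 x5=0xfb  N=1 Z=0
after  1: x0=0x9b x1=0x7a x2=0xdc x3=0x2f x4=0xc9 x5=0xf2  N=1 Z=0
after  2: x0=0xc8 x1=0x7a x2=0xdc x3=0x2f x4=0xc9 x5=0xf2  N=1 Z=0
after  3: x0=0xc8 x1=0x7a x2=0xdc x3=0x2f x4=0xc9 x5=0xba  N=1 Z=0
after  4: x0=0xc8 x1=0x7a x2=0xdc x3=0x2f x4=0x58 x5=0xba  N=0 Z=0
after  5: x0=0xc8 x1=0x7a x2=0xdc x3=0x2f x4=0x58 x5=0xf7  N=1 Z=0
-- IRQ taken; context saved, return-PC = 6 --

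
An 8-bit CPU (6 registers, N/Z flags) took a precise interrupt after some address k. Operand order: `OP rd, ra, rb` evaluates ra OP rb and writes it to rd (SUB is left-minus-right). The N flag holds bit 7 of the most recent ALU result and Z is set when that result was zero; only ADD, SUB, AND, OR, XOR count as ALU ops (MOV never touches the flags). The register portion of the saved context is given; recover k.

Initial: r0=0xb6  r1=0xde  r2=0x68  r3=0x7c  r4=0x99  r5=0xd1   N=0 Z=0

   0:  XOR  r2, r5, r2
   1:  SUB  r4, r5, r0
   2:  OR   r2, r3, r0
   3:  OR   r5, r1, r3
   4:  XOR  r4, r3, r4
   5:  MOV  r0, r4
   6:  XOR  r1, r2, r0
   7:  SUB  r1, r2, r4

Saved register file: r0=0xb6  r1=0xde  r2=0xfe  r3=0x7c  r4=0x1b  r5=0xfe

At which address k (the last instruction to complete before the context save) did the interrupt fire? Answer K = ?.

K = 3

after  0: r0=0xb6 r1=0xde r2=0xb9 r3=0x7c r4=0x99 r5=0xd1  N=1 Z=0
after  1: r0=0xb6 r1=0xde r2=0xb9 r3=0x7c r4=0x1b r5=0xd1  N=0 Z=0
after  2: r0=0xb6 r1=0xde r2=0xfe r3=0x7c r4=0x1b r5=0xd1  N=1 Z=0
after  3: r0=0xb6 r1=0xde r2=0xfe r3=0x7c r4=0x1b r5=0xfe  N=1 Z=0
-- IRQ taken; context saved, return-PC = 4 --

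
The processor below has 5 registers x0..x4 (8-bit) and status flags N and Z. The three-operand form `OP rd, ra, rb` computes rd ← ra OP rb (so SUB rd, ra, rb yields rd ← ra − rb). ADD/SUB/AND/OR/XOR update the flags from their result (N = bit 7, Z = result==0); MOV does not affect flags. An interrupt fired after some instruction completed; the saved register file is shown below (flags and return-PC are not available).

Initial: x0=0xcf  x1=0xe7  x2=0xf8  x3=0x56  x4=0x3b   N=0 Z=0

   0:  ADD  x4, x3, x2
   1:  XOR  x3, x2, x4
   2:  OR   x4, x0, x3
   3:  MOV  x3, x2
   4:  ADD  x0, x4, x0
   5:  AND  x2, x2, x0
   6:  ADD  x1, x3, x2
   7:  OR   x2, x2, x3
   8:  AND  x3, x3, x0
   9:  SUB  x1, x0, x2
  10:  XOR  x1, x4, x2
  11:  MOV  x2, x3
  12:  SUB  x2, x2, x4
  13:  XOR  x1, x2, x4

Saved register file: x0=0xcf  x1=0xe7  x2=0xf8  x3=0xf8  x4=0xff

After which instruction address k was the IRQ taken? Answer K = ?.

K = 3

after  0: x0=0xcf x1=0xe7 x2=0xf8 x3=0x56 x4=0x4e  N=0 Z=0
after  1: x0=0xcf x1=0xe7 x2=0xf8 x3=0xb6 x4=0x4e  N=1 Z=0
after  2: x0=0xcf x1=0xe7 x2=0xf8 x3=0xb6 x4=0xff  N=1 Z=0
after  3: x0=0xcf x1=0xe7 x2=0xf8 x3=0xf8 x4=0xff  N=1 Z=0
-- IRQ taken; context saved, return-PC = 4 --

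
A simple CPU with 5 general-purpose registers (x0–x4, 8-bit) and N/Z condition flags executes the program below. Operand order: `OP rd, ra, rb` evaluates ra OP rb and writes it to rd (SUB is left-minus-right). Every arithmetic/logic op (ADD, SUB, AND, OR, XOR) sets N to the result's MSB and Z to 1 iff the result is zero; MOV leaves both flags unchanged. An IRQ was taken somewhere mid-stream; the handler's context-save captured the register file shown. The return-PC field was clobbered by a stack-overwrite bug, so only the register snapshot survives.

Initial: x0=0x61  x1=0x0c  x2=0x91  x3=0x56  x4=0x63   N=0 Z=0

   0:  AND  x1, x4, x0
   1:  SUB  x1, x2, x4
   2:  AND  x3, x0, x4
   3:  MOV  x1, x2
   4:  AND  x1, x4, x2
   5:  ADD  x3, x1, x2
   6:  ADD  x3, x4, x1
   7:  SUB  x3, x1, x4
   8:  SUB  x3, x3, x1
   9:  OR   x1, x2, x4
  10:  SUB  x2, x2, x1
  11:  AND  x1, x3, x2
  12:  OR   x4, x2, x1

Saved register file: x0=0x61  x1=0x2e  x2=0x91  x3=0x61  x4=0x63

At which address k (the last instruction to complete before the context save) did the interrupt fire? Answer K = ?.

K = 2

after  0: x0=0x61 x1=0x61 x2=0x91 x3=0x56 x4=0x63  N=0 Z=0
after  1: x0=0x61 x1=0x2e x2=0x91 x3=0x56 x4=0x63  N=0 Z=0
after  2: x0=0x61 x1=0x2e x2=0x91 x3=0x61 x4=0x63  N=0 Z=0
-- IRQ taken; context saved, return-PC = 3 --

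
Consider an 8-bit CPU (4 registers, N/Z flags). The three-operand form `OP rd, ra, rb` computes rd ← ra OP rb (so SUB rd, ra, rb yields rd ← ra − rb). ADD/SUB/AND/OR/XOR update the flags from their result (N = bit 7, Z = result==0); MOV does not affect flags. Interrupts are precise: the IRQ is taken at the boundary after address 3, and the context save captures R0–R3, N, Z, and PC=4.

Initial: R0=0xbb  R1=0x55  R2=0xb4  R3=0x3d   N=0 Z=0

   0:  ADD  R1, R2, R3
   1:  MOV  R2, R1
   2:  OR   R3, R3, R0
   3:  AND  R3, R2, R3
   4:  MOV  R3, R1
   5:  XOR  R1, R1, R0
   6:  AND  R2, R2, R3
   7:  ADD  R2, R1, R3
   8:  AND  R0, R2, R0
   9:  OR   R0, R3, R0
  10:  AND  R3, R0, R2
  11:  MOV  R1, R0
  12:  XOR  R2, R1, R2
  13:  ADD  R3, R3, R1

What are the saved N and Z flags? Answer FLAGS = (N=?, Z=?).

FLAGS = (N=1, Z=0)

after  0: R0=0xbb R1=0xf1 R2=0xb4 R3=0x3d  N=1 Z=0
after  1: R0=0xbb R1=0xf1 R2=0xf1 R3=0x3d  N=1 Z=0
after  2: R0=0xbb R1=0xf1 R2=0xf1 R3=0xbf  N=1 Z=0
after  3: R0=0xbb R1=0xf1 R2=0xf1 R3=0xb1  N=1 Z=0
-- IRQ taken; context saved, return-PC = 4 --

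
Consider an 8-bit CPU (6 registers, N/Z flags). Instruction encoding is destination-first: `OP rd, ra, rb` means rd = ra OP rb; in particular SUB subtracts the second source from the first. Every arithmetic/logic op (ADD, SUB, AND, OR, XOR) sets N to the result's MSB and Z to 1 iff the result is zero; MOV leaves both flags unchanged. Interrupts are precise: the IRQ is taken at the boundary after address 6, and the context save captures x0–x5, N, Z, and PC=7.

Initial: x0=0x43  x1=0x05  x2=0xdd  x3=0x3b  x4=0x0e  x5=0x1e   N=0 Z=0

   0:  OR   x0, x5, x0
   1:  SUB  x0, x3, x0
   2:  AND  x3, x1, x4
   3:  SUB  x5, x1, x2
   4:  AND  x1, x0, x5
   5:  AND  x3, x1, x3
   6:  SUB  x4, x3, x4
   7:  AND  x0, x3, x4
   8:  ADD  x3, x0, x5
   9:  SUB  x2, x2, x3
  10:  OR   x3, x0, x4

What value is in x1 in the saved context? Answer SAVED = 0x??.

SAVED = 0x08

after  0: x0=0x5f x1=0x05 x2=0xdd x3=0x3b x4=0x0e x5=0x1e  N=0 Z=0
after  1: x0=0xdc x1=0x05 x2=0xdd x3=0x3b x4=0x0e x5=0x1e  N=1 Z=0
after  2: x0=0xdc x1=0x05 x2=0xdd x3=0x04 x4=0x0e x5=0x1e  N=0 Z=0
after  3: x0=0xdc x1=0x05 x2=0xdd x3=0x04 x4=0x0e x5=0x28  N=0 Z=0
after  4: x0=0xdc x1=0x08 x2=0xdd x3=0x04 x4=0x0e x5=0x28  N=0 Z=0
after  5: x0=0xdc x1=0x08 x2=0xdd x3=0x00 x4=0x0e x5=0x28  N=0 Z=1
after  6: x0=0xdc x1=0x08 x2=0xdd x3=0x00 x4=0xf2 x5=0x28  N=1 Z=0
-- IRQ taken; context saved, return-PC = 7 --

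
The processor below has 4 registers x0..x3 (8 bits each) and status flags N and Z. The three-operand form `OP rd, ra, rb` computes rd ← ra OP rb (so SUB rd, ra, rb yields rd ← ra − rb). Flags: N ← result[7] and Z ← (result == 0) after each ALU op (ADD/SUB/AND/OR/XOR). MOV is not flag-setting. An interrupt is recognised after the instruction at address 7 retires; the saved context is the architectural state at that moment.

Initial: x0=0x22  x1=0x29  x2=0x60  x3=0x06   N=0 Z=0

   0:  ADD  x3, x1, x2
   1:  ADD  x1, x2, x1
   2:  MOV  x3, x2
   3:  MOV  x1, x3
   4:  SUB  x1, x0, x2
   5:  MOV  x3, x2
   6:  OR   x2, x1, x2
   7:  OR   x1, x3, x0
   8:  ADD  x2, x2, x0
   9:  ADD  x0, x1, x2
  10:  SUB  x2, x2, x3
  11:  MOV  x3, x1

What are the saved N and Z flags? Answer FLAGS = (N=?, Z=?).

after  0: x0=0x22 x1=0x29 x2=0x60 x3=0x89  N=1 Z=0
after  1: x0=0x22 x1=0x89 x2=0x60 x3=0x89  N=1 Z=0
after  2: x0=0x22 x1=0x89 x2=0x60 x3=0x60  N=1 Z=0
after  3: x0=0x22 x1=0x60 x2=0x60 x3=0x60  N=1 Z=0
after  4: x0=0x22 x1=0xc2 x2=0x60 x3=0x60  N=1 Z=0
after  5: x0=0x22 x1=0xc2 x2=0x60 x3=0x60  N=1 Z=0
after  6: x0=0x22 x1=0xc2 x2=0xe2 x3=0x60  N=1 Z=0
after  7: x0=0x22 x1=0x62 x2=0xe2 x3=0x60  N=0 Z=0
-- IRQ taken; context saved, return-PC = 8 --

FLAGS = (N=0, Z=0)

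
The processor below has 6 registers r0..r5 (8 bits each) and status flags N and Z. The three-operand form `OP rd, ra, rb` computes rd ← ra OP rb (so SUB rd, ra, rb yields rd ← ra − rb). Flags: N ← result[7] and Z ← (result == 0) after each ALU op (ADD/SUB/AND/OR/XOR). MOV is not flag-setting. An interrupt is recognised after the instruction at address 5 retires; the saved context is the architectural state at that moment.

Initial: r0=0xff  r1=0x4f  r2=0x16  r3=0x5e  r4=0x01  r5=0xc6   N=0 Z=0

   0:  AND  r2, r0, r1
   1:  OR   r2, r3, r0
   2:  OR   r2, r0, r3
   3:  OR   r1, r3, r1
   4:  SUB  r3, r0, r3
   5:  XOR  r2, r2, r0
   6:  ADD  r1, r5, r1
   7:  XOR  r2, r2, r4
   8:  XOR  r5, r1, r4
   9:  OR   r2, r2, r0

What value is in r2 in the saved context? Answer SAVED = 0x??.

after  0: r0=0xff r1=0x4f r2=0x4f r3=0x5e r4=0x01 r5=0xc6  N=0 Z=0
after  1: r0=0xff r1=0x4f r2=0xff r3=0x5e r4=0x01 r5=0xc6  N=1 Z=0
after  2: r0=0xff r1=0x4f r2=0xff r3=0x5e r4=0x01 r5=0xc6  N=1 Z=0
after  3: r0=0xff r1=0x5f r2=0xff r3=0x5e r4=0x01 r5=0xc6  N=0 Z=0
after  4: r0=0xff r1=0x5f r2=0xff r3=0xa1 r4=0x01 r5=0xc6  N=1 Z=0
after  5: r0=0xff r1=0x5f r2=0x00 r3=0xa1 r4=0x01 r5=0xc6  N=0 Z=1
-- IRQ taken; context saved, return-PC = 6 --

SAVED = 0x00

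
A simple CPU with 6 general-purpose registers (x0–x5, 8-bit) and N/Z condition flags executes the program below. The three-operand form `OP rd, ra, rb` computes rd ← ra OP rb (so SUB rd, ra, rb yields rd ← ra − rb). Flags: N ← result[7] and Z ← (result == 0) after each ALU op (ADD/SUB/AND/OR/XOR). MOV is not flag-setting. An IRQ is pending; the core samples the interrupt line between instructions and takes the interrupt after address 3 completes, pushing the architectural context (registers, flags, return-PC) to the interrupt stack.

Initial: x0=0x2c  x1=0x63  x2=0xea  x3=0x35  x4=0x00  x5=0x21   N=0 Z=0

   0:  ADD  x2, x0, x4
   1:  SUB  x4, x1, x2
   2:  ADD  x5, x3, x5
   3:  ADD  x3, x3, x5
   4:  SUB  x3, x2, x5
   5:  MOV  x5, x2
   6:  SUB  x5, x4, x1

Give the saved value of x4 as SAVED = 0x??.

SAVED = 0x37

after  0: x0=0x2c x1=0x63 x2=0x2c x3=0x35 x4=0x00 x5=0x21  N=0 Z=0
after  1: x0=0x2c x1=0x63 x2=0x2c x3=0x35 x4=0x37 x5=0x21  N=0 Z=0
after  2: x0=0x2c x1=0x63 x2=0x2c x3=0x35 x4=0x37 x5=0x56  N=0 Z=0
after  3: x0=0x2c x1=0x63 x2=0x2c x3=0x8b x4=0x37 x5=0x56  N=1 Z=0
-- IRQ taken; context saved, return-PC = 4 --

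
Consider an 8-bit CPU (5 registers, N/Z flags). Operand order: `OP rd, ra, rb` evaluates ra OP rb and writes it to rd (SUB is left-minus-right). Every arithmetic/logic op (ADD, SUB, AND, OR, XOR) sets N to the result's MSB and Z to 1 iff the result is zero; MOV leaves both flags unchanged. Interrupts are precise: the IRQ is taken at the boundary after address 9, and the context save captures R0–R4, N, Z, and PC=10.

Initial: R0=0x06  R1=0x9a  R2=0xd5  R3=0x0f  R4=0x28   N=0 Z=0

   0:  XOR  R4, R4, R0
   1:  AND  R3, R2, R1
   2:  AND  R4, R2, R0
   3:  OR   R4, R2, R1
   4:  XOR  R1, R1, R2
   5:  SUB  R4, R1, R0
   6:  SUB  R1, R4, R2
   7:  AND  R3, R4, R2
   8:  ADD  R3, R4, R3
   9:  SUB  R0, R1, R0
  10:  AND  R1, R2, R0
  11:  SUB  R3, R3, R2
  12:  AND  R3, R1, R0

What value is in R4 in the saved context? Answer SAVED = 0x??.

SAVED = 0x49

after  0: R0=0x06 R1=0x9a R2=0xd5 R3=0x0f R4=0x2e  N=0 Z=0
after  1: R0=0x06 R1=0x9a R2=0xd5 R3=0x90 R4=0x2e  N=1 Z=0
after  2: R0=0x06 R1=0x9a R2=0xd5 R3=0x90 R4=0x04  N=0 Z=0
after  3: R0=0x06 R1=0x9a R2=0xd5 R3=0x90 R4=0xdf  N=1 Z=0
after  4: R0=0x06 R1=0x4f R2=0xd5 R3=0x90 R4=0xdf  N=0 Z=0
after  5: R0=0x06 R1=0x4f R2=0xd5 R3=0x90 R4=0x49  N=0 Z=0
after  6: R0=0x06 R1=0x74 R2=0xd5 R3=0x90 R4=0x49  N=0 Z=0
after  7: R0=0x06 R1=0x74 R2=0xd5 R3=0x41 R4=0x49  N=0 Z=0
after  8: R0=0x06 R1=0x74 R2=0xd5 R3=0x8a R4=0x49  N=1 Z=0
after  9: R0=0x6e R1=0x74 R2=0xd5 R3=0x8a R4=0x49  N=0 Z=0
-- IRQ taken; context saved, return-PC = 10 --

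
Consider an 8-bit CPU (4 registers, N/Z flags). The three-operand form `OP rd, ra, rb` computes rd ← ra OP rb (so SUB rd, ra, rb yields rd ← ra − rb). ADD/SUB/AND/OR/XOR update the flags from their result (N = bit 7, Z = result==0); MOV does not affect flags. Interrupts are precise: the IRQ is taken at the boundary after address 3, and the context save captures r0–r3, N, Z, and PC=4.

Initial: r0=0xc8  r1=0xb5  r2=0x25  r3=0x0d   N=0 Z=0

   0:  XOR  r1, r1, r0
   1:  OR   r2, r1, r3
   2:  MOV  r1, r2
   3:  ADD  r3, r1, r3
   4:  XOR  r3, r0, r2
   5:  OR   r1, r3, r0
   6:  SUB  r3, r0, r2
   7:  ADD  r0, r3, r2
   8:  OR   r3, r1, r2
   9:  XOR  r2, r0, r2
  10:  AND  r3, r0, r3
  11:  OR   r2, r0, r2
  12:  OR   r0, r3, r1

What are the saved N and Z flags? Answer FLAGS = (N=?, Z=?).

FLAGS = (N=1, Z=0)

after  0: r0=0xc8 r1=0x7d r2=0x25 r3=0x0d  N=0 Z=0
after  1: r0=0xc8 r1=0x7d r2=0x7d r3=0x0d  N=0 Z=0
after  2: r0=0xc8 r1=0x7d r2=0x7d r3=0x0d  N=0 Z=0
after  3: r0=0xc8 r1=0x7d r2=0x7d r3=0x8a  N=1 Z=0
-- IRQ taken; context saved, return-PC = 4 --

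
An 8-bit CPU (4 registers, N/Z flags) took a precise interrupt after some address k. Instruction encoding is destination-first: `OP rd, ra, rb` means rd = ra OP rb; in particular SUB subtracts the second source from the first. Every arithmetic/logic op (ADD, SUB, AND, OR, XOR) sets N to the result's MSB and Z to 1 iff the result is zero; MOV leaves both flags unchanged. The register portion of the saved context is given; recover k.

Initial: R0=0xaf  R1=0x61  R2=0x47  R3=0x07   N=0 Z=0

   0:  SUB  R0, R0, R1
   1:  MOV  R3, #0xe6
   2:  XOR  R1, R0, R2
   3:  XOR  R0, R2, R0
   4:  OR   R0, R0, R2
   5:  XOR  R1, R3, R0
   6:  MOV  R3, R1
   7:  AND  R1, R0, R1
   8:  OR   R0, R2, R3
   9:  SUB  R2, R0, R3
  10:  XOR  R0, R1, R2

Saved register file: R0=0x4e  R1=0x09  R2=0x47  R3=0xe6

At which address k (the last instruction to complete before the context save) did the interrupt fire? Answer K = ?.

after  0: R0=0x4e R1=0x61 R2=0x47 R3=0x07  N=0 Z=0
after  1: R0=0x4e R1=0x61 R2=0x47 R3=0xe6  N=0 Z=0
after  2: R0=0x4e R1=0x09 R2=0x47 R3=0xe6  N=0 Z=0
-- IRQ taken; context saved, return-PC = 3 --

K = 2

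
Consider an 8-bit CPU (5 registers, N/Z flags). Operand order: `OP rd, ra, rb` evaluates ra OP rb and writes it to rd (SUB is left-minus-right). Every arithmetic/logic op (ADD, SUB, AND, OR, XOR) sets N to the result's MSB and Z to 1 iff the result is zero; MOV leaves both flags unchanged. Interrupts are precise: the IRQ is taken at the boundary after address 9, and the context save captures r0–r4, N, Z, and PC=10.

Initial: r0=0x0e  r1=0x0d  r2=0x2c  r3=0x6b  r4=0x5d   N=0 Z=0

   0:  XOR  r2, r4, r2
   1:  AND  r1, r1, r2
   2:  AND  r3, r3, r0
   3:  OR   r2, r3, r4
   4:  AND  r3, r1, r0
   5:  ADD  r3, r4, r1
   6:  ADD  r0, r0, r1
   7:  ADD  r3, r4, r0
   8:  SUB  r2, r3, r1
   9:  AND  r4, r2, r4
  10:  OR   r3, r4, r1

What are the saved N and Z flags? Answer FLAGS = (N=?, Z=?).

FLAGS = (N=0, Z=0)

after  0: r0=0x0e r1=0x0d r2=0x71 r3=0x6b r4=0x5d  N=0 Z=0
after  1: r0=0x0e r1=0x01 r2=0x71 r3=0x6b r4=0x5d  N=0 Z=0
after  2: r0=0x0e r1=0x01 r2=0x71 r3=0x0a r4=0x5d  N=0 Z=0
after  3: r0=0x0e r1=0x01 r2=0x5f r3=0x0a r4=0x5d  N=0 Z=0
after  4: r0=0x0e r1=0x01 r2=0x5f r3=0x00 r4=0x5d  N=0 Z=1
after  5: r0=0x0e r1=0x01 r2=0x5f r3=0x5e r4=0x5d  N=0 Z=0
after  6: r0=0x0f r1=0x01 r2=0x5f r3=0x5e r4=0x5d  N=0 Z=0
after  7: r0=0x0f r1=0x01 r2=0x5f r3=0x6c r4=0x5d  N=0 Z=0
after  8: r0=0x0f r1=0x01 r2=0x6b r3=0x6c r4=0x5d  N=0 Z=0
after  9: r0=0x0f r1=0x01 r2=0x6b r3=0x6c r4=0x49  N=0 Z=0
-- IRQ taken; context saved, return-PC = 10 --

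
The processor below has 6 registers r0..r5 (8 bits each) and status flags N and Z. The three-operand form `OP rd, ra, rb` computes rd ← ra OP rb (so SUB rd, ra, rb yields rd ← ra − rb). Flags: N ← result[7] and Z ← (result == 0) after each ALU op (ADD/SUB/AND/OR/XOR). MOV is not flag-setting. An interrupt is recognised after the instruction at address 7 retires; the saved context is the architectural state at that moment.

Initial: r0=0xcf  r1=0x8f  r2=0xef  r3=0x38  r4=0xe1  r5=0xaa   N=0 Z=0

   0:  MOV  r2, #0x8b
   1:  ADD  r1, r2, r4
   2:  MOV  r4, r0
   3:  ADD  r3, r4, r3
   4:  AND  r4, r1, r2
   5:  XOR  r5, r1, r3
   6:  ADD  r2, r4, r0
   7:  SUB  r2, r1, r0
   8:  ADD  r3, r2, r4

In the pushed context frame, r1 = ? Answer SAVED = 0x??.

SAVED = 0x6c

after  0: r0=0xcf r1=0x8f r2=0x8b r3=0x38 r4=0xe1 r5=0xaa  N=0 Z=0
after  1: r0=0xcf r1=0x6c r2=0x8b r3=0x38 r4=0xe1 r5=0xaa  N=0 Z=0
after  2: r0=0xcf r1=0x6c r2=0x8b r3=0x38 r4=0xcf r5=0xaa  N=0 Z=0
after  3: r0=0xcf r1=0x6c r2=0x8b r3=0x07 r4=0xcf r5=0xaa  N=0 Z=0
after  4: r0=0xcf r1=0x6c r2=0x8b r3=0x07 r4=0x08 r5=0xaa  N=0 Z=0
after  5: r0=0xcf r1=0x6c r2=0x8b r3=0x07 r4=0x08 r5=0x6b  N=0 Z=0
after  6: r0=0xcf r1=0x6c r2=0xd7 r3=0x07 r4=0x08 r5=0x6b  N=1 Z=0
after  7: r0=0xcf r1=0x6c r2=0x9d r3=0x07 r4=0x08 r5=0x6b  N=1 Z=0
-- IRQ taken; context saved, return-PC = 8 --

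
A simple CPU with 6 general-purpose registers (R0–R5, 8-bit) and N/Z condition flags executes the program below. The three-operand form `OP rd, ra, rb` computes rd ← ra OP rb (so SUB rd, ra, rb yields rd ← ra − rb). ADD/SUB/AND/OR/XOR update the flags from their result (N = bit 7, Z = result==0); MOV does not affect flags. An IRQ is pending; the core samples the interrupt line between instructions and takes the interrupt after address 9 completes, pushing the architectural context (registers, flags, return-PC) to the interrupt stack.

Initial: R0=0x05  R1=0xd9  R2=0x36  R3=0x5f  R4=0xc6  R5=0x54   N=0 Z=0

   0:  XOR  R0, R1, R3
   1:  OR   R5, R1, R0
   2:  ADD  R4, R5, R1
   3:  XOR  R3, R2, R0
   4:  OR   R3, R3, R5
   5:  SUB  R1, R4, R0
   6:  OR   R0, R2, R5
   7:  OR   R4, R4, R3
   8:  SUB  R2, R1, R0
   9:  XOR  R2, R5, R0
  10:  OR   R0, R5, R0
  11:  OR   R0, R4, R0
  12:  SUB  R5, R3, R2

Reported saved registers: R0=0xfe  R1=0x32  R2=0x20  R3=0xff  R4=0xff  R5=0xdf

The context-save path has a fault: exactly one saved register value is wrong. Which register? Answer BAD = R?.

after  0: R0=0x86 R1=0xd9 R2=0x36 R3=0x5f R4=0xc6 R5=0x54  N=1 Z=0
after  1: R0=0x86 R1=0xd9 R2=0x36 R3=0x5f R4=0xc6 R5=0xdf  N=1 Z=0
after  2: R0=0x86 R1=0xd9 R2=0x36 R3=0x5f R4=0xb8 R5=0xdf  N=1 Z=0
after  3: R0=0x86 R1=0xd9 R2=0x36 R3=0xb0 R4=0xb8 R5=0xdf  N=1 Z=0
after  4: R0=0x86 R1=0xd9 R2=0x36 R3=0xff R4=0xb8 R5=0xdf  N=1 Z=0
after  5: R0=0x86 R1=0x32 R2=0x36 R3=0xff R4=0xb8 R5=0xdf  N=0 Z=0
after  6: R0=0xff R1=0x32 R2=0x36 R3=0xff R4=0xb8 R5=0xdf  N=1 Z=0
after  7: R0=0xff R1=0x32 R2=0x36 R3=0xff R4=0xff R5=0xdf  N=1 Z=0
after  8: R0=0xff R1=0x32 R2=0x33 R3=0xff R4=0xff R5=0xdf  N=0 Z=0
after  9: R0=0xff R1=0x32 R2=0x20 R3=0xff R4=0xff R5=0xdf  N=0 Z=0
-- IRQ taken; context saved, return-PC = 10 --
mismatch: R0: reported 0xfe vs actual 0xff

BAD = R0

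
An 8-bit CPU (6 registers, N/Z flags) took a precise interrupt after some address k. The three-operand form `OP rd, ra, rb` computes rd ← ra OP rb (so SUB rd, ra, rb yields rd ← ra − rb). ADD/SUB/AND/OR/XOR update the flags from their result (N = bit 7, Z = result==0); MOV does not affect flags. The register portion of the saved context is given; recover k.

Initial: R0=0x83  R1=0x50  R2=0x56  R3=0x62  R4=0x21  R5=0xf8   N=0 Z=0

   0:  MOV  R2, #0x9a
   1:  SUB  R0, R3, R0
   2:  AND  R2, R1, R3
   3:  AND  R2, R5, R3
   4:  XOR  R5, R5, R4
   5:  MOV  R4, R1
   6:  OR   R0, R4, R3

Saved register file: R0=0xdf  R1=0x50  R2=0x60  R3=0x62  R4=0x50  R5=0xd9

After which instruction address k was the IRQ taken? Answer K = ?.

K = 5

after  0: R0=0x83 R1=0x50 R2=0x9a R3=0x62 R4=0x21 R5=0xf8  N=0 Z=0
after  1: R0=0xdf R1=0x50 R2=0x9a R3=0x62 R4=0x21 R5=0xf8  N=1 Z=0
after  2: R0=0xdf R1=0x50 R2=0x40 R3=0x62 R4=0x21 R5=0xf8  N=0 Z=0
after  3: R0=0xdf R1=0x50 R2=0x60 R3=0x62 R4=0x21 R5=0xf8  N=0 Z=0
after  4: R0=0xdf R1=0x50 R2=0x60 R3=0x62 R4=0x21 R5=0xd9  N=1 Z=0
after  5: R0=0xdf R1=0x50 R2=0x60 R3=0x62 R4=0x50 R5=0xd9  N=1 Z=0
-- IRQ taken; context saved, return-PC = 6 --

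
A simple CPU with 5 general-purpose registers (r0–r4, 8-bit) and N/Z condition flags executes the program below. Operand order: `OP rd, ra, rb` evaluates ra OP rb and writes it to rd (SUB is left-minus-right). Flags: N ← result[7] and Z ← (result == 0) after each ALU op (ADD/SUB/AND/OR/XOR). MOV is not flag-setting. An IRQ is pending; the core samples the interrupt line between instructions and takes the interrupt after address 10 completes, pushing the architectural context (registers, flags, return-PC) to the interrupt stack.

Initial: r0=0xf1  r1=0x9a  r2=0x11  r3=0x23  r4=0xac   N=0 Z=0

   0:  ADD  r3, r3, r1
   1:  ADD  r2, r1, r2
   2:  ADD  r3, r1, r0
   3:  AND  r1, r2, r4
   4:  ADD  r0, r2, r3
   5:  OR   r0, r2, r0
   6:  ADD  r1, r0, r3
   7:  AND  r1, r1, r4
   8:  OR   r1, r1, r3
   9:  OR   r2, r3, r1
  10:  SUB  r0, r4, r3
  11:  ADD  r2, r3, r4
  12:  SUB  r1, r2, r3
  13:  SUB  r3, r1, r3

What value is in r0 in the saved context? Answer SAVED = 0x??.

SAVED = 0x21

after  0: r0=0xf1 r1=0x9a r2=0x11 r3=0xbd r4=0xac  N=1 Z=0
after  1: r0=0xf1 r1=0x9a r2=0xab r3=0xbd r4=0xac  N=1 Z=0
after  2: r0=0xf1 r1=0x9a r2=0xab r3=0x8b r4=0xac  N=1 Z=0
after  3: r0=0xf1 r1=0xa8 r2=0xab r3=0x8b r4=0xac  N=1 Z=0
after  4: r0=0x36 r1=0xa8 r2=0xab r3=0x8b r4=0xac  N=0 Z=0
after  5: r0=0xbf r1=0xa8 r2=0xab r3=0x8b r4=0xac  N=1 Z=0
after  6: r0=0xbf r1=0x4a r2=0xab r3=0x8b r4=0xac  N=0 Z=0
after  7: r0=0xbf r1=0x08 r2=0xab r3=0x8b r4=0xac  N=0 Z=0
after  8: r0=0xbf r1=0x8b r2=0xab r3=0x8b r4=0xac  N=1 Z=0
after  9: r0=0xbf r1=0x8b r2=0x8b r3=0x8b r4=0xac  N=1 Z=0
after 10: r0=0x21 r1=0x8b r2=0x8b r3=0x8b r4=0xac  N=0 Z=0
-- IRQ taken; context saved, return-PC = 11 --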